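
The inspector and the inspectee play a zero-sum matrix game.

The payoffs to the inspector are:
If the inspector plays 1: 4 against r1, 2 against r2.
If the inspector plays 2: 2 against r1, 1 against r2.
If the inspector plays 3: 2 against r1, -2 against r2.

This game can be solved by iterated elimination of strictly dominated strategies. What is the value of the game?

2

Column r1 is strictly dominated by r2 for the inspectee (2<4, 1<2, -2<2); eliminate r1.
Row 3 is strictly dominated by row 1 (2>-2); eliminate 3.
Row 2 is strictly dominated by row 1 (2>1); eliminate 2.
Only (1, r2) remains, with payoff 2.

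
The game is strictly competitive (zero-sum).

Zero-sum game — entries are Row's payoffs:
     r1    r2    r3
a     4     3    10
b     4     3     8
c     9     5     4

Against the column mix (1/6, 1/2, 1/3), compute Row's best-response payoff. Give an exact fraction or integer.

a: (4)·(1/6) + (3)·(1/2) + (10)·(1/3) = 11/2.
b: (4)·(1/6) + (3)·(1/2) + (8)·(1/3) = 29/6.
c: (9)·(1/6) + (5)·(1/2) + (4)·(1/3) = 16/3.
The best pure response is a with expected payoff 11/2.

11/2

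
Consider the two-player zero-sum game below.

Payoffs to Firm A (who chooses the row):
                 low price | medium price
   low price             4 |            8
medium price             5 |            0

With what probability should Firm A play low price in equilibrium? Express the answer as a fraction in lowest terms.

Row minima are 4 and 0, so Firm A's maximin is 4; column maxima are 5 and 8, so Firm B's minimax is 5. These differ, so the equilibrium is in mixed strategies.
Let Firm A play low price with probability p. Firm B is indifferent when 4p + 5(1−p) = 8p, giving p = 5/9.

5/9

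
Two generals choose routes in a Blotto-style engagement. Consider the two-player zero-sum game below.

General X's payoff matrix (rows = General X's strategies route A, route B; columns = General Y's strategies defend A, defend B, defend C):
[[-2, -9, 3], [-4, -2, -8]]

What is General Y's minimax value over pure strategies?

-2

The worst case (largest entry) in each column is defend A: -2, defend B: -2, defend C: 3.
The best (smallest) of these is -2.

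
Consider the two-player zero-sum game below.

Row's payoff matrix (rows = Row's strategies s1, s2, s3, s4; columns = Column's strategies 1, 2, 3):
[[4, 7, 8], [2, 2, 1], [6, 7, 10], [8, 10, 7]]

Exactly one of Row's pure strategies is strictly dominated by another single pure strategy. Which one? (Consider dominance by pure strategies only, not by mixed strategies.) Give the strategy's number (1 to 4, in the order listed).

2

Compare s2 with s1: 4 > 2, 7 > 2, 8 > 1.
So s1 strictly dominates s2 for Row; s2 is strictly dominated.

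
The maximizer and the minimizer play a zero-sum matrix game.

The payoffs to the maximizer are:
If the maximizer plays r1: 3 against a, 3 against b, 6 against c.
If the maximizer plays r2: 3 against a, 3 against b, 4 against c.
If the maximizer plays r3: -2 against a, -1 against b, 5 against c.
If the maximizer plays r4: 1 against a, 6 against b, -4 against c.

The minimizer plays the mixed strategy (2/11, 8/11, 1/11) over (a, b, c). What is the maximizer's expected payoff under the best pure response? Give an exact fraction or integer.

46/11

r1: (3)·(2/11) + (3)·(8/11) + (6)·(1/11) = 36/11.
r2: (3)·(2/11) + (3)·(8/11) + (4)·(1/11) = 34/11.
r3: (-2)·(2/11) + (-1)·(8/11) + (5)·(1/11) = -7/11.
r4: (1)·(2/11) + (6)·(8/11) + (-4)·(1/11) = 46/11.
The best pure response is r4 with expected payoff 46/11.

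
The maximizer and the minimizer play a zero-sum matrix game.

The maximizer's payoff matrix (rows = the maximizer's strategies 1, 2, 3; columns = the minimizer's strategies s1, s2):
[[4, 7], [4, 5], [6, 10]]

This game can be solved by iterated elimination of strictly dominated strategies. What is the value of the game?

6

Row 1 is strictly dominated by row 3 (6>4, 10>7); eliminate 1.
Column s2 is strictly dominated by s1 for the minimizer (4<5, 6<10); eliminate s2.
Row 2 is strictly dominated by row 3 (6>4); eliminate 2.
Only (3, s1) remains, with payoff 6.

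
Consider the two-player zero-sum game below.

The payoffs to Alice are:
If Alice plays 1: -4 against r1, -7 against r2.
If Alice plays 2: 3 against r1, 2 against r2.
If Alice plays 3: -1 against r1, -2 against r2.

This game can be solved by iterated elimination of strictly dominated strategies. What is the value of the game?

Column r1 is strictly dominated by r2 for Bob (-7<-4, 2<3, -2<-1); eliminate r1.
Row 3 is strictly dominated by row 2 (2>-2); eliminate 3.
Row 1 is strictly dominated by row 2 (2>-7); eliminate 1.
Only (2, r2) remains, with payoff 2.

2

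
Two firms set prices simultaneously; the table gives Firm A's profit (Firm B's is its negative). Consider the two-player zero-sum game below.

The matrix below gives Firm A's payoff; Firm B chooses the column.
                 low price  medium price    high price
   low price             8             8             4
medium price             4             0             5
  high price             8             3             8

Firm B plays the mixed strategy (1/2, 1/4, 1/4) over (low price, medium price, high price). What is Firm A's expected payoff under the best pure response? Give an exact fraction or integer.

7

low price: (8)·(1/2) + (8)·(1/4) + (4)·(1/4) = 7.
medium price: (4)·(1/2) + (0)·(1/4) + (5)·(1/4) = 13/4.
high price: (8)·(1/2) + (3)·(1/4) + (8)·(1/4) = 27/4.
The best pure response is low price with expected payoff 7.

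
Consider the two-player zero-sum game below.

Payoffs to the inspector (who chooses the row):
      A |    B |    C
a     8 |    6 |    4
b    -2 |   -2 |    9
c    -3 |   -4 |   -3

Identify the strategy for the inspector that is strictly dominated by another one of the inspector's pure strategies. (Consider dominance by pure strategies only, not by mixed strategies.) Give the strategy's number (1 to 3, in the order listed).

Compare c with a: 8 > -3, 6 > -4, 4 > -3.
So a strictly dominates c for the inspector; c is strictly dominated.

3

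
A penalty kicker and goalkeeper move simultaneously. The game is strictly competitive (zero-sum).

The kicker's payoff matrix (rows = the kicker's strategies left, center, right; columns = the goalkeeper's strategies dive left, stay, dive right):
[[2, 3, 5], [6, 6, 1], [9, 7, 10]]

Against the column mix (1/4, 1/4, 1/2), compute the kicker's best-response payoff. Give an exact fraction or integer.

left: (2)·(1/4) + (3)·(1/4) + (5)·(1/2) = 15/4.
center: (6)·(1/4) + (6)·(1/4) + (1)·(1/2) = 7/2.
right: (9)·(1/4) + (7)·(1/4) + (10)·(1/2) = 9.
The best pure response is right with expected payoff 9.

9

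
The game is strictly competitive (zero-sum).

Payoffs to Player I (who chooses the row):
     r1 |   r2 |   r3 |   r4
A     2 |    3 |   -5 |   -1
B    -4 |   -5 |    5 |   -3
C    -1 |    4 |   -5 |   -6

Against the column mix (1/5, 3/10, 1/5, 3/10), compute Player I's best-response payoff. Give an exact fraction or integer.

0

A: (2)·(1/5) + (3)·(3/10) + (-5)·(1/5) + (-1)·(3/10) = 0.
B: (-4)·(1/5) + (-5)·(3/10) + (5)·(1/5) + (-3)·(3/10) = -11/5.
C: (-1)·(1/5) + (4)·(3/10) + (-5)·(1/5) + (-6)·(3/10) = -9/5.
The best pure response is A with expected payoff 0.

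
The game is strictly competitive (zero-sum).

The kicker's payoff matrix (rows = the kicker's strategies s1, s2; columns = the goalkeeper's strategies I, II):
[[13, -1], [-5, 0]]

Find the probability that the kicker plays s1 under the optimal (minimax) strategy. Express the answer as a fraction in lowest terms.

5/19

Row minima are -1 and -5, so the kicker's maximin is -1; column maxima are 13 and 0, so the goalkeeper's minimax is 0. These differ, so the equilibrium is in mixed strategies.
Let the kicker play s1 with probability p. The goalkeeper is indifferent when 13p − 5(1−p) = −p, giving p = 5/19.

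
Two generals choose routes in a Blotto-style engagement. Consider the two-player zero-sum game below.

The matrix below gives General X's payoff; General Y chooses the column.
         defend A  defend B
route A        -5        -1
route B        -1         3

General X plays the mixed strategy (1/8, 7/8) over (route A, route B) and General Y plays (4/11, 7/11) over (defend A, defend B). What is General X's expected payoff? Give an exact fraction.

Against (4/11, 7/11), each row's expected payoff is route A: -27/11; route B: 17/11.
Taking the (1/8, 7/8)-weighted average: (1/8)·(-27/11) + (7/8)·(17/11) = 23/22.

23/22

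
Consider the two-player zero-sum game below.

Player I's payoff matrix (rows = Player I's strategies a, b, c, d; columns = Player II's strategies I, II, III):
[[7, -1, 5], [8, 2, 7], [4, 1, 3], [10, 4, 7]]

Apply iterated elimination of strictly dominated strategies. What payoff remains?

Row a is strictly dominated by row b (8>7, 2>-1, 7>5); eliminate a.
Row c is strictly dominated by row b (8>4, 2>1, 7>3); eliminate c.
Column I is strictly dominated by II for Player II (2<8, 4<10); eliminate I.
Column III is strictly dominated by II for Player II (2<7, 4<7); eliminate III.
Row b is strictly dominated by row d (4>2); eliminate b.
Only (d, II) remains, with payoff 4.

4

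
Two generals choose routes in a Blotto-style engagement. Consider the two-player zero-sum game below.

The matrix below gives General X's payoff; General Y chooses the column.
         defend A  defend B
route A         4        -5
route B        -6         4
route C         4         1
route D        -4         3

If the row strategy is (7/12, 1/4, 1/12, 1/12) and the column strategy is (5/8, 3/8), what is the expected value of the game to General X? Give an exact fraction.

Against (5/8, 3/8), each row's expected payoff is route A: 5/8; route B: -9/4; route C: 23/8; route D: -11/8.
Taking the (7/12, 1/4, 1/12, 1/12)-weighted average: (7/12)·(5/8) + (1/4)·(-9/4) + (1/12)·(23/8) + (1/12)·(-11/8) = -7/96.

-7/96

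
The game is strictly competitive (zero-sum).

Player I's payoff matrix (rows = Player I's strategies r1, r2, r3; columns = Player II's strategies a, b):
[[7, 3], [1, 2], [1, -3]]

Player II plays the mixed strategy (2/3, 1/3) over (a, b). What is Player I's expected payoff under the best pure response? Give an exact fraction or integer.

r1: (7)·(2/3) + (3)·(1/3) = 17/3.
r2: (1)·(2/3) + (2)·(1/3) = 4/3.
r3: (1)·(2/3) + (-3)·(1/3) = -1/3.
The best pure response is r1 with expected payoff 17/3.

17/3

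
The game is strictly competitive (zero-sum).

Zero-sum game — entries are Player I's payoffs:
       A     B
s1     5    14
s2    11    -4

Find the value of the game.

29/4

Row minima are 5 and -4, so Player I's maximin is 5; column maxima are 11 and 14, so Player II's minimax is 11. These differ, so the equilibrium is in mixed strategies.
Let Player I play s1 with probability p. Player II is indifferent when 5p + 11(1−p) = 14p − 4(1−p), giving p = 5/8.
Let Player II play A with probability q. Player I is indifferent when 5q + 14(1−q) = 11q − 4(1−q), giving q = 3/4.
The value is 5·(3/4) + (14)·(1/4) = 29/4.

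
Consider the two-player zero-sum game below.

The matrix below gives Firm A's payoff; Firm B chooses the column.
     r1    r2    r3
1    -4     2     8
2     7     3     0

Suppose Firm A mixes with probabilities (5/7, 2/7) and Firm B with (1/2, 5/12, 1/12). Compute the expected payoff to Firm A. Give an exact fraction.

Against (1/2, 5/12, 1/12), each row's expected payoff is 1: -1/2; 2: 19/4.
Taking the (5/7, 2/7)-weighted average: (5/7)·(-1/2) + (2/7)·(19/4) = 1.

1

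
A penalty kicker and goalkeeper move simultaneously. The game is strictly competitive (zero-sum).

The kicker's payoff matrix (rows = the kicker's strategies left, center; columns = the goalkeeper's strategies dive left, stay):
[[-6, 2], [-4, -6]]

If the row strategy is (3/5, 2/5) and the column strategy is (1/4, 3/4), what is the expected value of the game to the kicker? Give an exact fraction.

Against (1/4, 3/4), each row's expected payoff is left: 0; center: -11/2.
Taking the (3/5, 2/5)-weighted average: (3/5)·(0) + (2/5)·(-11/2) = -11/5.

-11/5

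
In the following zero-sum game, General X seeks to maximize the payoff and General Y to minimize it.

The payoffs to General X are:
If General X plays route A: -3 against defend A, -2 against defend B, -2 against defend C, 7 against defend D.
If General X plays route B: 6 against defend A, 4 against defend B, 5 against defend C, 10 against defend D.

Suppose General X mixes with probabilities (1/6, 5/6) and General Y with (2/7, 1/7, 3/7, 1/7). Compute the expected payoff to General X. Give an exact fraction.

Against (2/7, 1/7, 3/7, 1/7), each row's expected payoff is route A: -1; route B: 41/7.
Taking the (1/6, 5/6)-weighted average: (1/6)·(-1) + (5/6)·(41/7) = 33/7.

33/7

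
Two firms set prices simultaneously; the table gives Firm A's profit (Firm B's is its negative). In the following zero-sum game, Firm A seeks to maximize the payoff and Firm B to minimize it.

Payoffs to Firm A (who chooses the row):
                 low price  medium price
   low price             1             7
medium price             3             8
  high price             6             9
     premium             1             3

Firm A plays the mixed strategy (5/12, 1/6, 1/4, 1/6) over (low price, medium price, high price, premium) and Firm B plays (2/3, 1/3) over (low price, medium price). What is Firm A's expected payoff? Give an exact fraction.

Against (2/3, 1/3), each row's expected payoff is low price: 3; medium price: 14/3; high price: 7; premium: 5/3.
Taking the (5/12, 1/6, 1/4, 1/6)-weighted average: (5/12)·(3) + (1/6)·(14/3) + (1/4)·(7) + (1/6)·(5/3) = 73/18.

73/18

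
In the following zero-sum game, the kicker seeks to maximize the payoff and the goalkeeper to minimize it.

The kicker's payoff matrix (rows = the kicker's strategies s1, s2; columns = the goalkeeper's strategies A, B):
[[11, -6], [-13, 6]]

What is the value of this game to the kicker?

Row minima are -6 and -13, so the kicker's maximin is -6; column maxima are 11 and 6, so the goalkeeper's minimax is 6. These differ, so the equilibrium is in mixed strategies.
Let the kicker play s1 with probability p. The goalkeeper is indifferent when 11p − 13(1−p) = −6p + 6(1−p), giving p = 19/36.
Let the goalkeeper play A with probability q. The kicker is indifferent when 11q − 6(1−q) = −13q + 6(1−q), giving q = 1/3.
The value is 11·(1/3) + (-6)·(2/3) = -1/3.

-1/3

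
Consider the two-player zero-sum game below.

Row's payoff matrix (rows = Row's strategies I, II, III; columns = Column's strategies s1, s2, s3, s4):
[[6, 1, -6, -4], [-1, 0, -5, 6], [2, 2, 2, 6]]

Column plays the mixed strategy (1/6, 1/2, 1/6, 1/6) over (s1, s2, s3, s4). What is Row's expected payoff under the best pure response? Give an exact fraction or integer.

8/3

I: (6)·(1/6) + (1)·(1/2) + (-6)·(1/6) + (-4)·(1/6) = -1/6.
II: (-1)·(1/6) + (0)·(1/2) + (-5)·(1/6) + (6)·(1/6) = 0.
III: (2)·(1/6) + (2)·(1/2) + (2)·(1/6) + (6)·(1/6) = 8/3.
The best pure response is III with expected payoff 8/3.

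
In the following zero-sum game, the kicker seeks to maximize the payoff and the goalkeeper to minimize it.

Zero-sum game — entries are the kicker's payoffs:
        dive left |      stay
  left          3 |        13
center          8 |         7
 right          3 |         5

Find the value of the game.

83/11

Row right is strictly dominated by row center, so the kicker never plays it.
The remaining 2×2 game on (left, center) × (dive left, stay) has no saddle point. Let the kicker play left with probability p; indifference gives 3p + 8(1−p) = 13p + 7(1−p), so p = 1/11.
Similarly the goalkeeper's optimal q on dive left is 6/11, and the value is 3·(6/11) + (13)·(5/11) = 83/11.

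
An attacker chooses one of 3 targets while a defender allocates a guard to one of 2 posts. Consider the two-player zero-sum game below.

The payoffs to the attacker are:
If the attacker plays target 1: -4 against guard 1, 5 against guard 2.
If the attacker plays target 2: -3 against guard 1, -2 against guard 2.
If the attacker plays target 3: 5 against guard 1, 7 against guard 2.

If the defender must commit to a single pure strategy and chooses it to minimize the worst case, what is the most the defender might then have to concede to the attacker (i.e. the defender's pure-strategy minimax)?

The worst case (largest entry) in each column is guard 1: 5, guard 2: 7.
The best (smallest) of these is 5.

5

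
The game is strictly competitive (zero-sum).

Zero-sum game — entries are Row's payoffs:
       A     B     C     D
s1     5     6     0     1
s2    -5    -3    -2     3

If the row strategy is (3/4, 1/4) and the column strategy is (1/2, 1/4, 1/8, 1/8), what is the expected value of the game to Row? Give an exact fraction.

37/16

Against (1/2, 1/4, 1/8, 1/8), each row's expected payoff is s1: 33/8; s2: -25/8.
Taking the (3/4, 1/4)-weighted average: (3/4)·(33/8) + (1/4)·(-25/8) = 37/16.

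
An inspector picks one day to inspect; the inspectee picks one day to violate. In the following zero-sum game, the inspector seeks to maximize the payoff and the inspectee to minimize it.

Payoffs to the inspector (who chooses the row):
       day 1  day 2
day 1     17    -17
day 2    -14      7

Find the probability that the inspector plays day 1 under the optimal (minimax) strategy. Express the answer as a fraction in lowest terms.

Row minima are -17 and -14, so the inspector's maximin is -14; column maxima are 17 and 7, so the inspectee's minimax is 7. These differ, so the equilibrium is in mixed strategies.
Let the inspector play day 1 with probability p. The inspectee is indifferent when 17p − 14(1−p) = −17p + 7(1−p), giving p = 21/55.

21/55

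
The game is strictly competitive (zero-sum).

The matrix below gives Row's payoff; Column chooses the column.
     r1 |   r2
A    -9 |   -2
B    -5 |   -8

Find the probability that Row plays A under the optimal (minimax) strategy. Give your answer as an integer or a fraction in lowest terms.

Row minima are -9 and -8, so Row's maximin is -8; column maxima are -5 and -2, so Column's minimax is -5. These differ, so the equilibrium is in mixed strategies.
Let Row play A with probability p. Column is indifferent when −9p − 5(1−p) = −2p − 8(1−p), giving p = 3/10.

3/10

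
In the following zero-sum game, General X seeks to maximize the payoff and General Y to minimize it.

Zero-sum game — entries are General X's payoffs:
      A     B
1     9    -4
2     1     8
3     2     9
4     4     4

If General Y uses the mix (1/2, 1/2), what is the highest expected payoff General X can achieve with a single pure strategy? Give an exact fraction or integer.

1: (9)·(1/2) + (-4)·(1/2) = 5/2.
2: (1)·(1/2) + (8)·(1/2) = 9/2.
3: (2)·(1/2) + (9)·(1/2) = 11/2.
4: (4)·(1/2) + (4)·(1/2) = 4.
The best pure response is 3 with expected payoff 11/2.

11/2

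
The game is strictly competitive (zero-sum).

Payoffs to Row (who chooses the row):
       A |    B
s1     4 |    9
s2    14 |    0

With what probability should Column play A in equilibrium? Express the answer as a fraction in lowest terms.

Row minima are 4 and 0, so Row's maximin is 4; column maxima are 14 and 9, so Column's minimax is 9. These differ, so the equilibrium is in mixed strategies.
Let Column play A with probability q. Row is indifferent when 4q + 9(1−q) = 14q, giving q = 9/19.

9/19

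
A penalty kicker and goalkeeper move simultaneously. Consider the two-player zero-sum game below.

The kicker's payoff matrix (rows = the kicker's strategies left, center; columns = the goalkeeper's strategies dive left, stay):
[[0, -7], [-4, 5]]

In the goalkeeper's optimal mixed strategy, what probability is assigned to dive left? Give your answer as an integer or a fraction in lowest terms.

Row minima are -7 and -4, so the kicker's maximin is -4; column maxima are 0 and 5, so the goalkeeper's minimax is 0. These differ, so the equilibrium is in mixed strategies.
Let the goalkeeper play dive left with probability q. The kicker is indifferent when −7(1−q) = −4q + 5(1−q), giving q = 3/4.

3/4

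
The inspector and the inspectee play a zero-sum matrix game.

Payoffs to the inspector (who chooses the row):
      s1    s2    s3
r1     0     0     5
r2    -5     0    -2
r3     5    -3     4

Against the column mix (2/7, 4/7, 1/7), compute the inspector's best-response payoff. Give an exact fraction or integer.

5/7

r1: (0)·(2/7) + (0)·(4/7) + (5)·(1/7) = 5/7.
r2: (-5)·(2/7) + (0)·(4/7) + (-2)·(1/7) = -12/7.
r3: (5)·(2/7) + (-3)·(4/7) + (4)·(1/7) = 2/7.
The best pure response is r1 with expected payoff 5/7.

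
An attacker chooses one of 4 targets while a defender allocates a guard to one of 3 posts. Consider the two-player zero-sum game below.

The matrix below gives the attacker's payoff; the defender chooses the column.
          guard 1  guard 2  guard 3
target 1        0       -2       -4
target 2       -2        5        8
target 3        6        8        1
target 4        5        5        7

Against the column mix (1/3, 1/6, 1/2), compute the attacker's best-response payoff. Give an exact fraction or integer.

6

target 1: (0)·(1/3) + (-2)·(1/6) + (-4)·(1/2) = -7/3.
target 2: (-2)·(1/3) + (5)·(1/6) + (8)·(1/2) = 25/6.
target 3: (6)·(1/3) + (8)·(1/6) + (1)·(1/2) = 23/6.
target 4: (5)·(1/3) + (5)·(1/6) + (7)·(1/2) = 6.
The best pure response is target 4 with expected payoff 6.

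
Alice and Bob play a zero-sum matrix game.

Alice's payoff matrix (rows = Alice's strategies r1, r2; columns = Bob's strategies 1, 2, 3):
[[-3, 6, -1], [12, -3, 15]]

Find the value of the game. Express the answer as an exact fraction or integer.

Column 3 is strictly dominated by 1 for Bob (it gives Alice more in every row).
The remaining 2×2 game on (r1, r2) × (1, 2) has no saddle point. Let Alice play r1 with probability p; indifference gives −3p + 12(1−p) = 6p − 3(1−p), so p = 5/8.
Similarly Bob's optimal q on 1 is 3/8, and the value is -3·(3/8) + (6)·(5/8) = 21/8.

21/8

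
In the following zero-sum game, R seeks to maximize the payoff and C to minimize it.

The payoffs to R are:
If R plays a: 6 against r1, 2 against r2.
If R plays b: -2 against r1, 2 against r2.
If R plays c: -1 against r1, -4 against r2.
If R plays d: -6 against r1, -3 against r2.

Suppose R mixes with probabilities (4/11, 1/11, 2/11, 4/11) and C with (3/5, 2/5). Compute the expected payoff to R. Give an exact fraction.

Against (3/5, 2/5), each row's expected payoff is a: 22/5; b: -2/5; c: -11/5; d: -24/5.
Taking the (4/11, 1/11, 2/11, 4/11)-weighted average: (4/11)·(22/5) + (1/11)·(-2/5) + (2/11)·(-11/5) + (4/11)·(-24/5) = -32/55.

-32/55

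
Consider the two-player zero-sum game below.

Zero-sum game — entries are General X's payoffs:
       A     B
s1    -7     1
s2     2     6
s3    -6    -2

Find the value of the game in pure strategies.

Row minima: -7, 2, -6 → General X's maximin is 2.
Column maxima: 2, 6 → General Y's minimax is 2.
They coincide at (s2, A), so the value is 2.

2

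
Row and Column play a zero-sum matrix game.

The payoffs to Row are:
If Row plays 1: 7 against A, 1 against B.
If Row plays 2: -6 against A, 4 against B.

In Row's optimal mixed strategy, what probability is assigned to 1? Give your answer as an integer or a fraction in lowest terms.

5/8

Row minima are 1 and -6, so Row's maximin is 1; column maxima are 7 and 4, so Column's minimax is 4. These differ, so the equilibrium is in mixed strategies.
Let Row play 1 with probability p. Column is indifferent when 7p − 6(1−p) = p + 4(1−p), giving p = 5/8.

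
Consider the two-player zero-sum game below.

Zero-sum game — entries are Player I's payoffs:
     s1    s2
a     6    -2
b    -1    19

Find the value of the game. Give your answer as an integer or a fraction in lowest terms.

4

Row minima are -2 and -1, so Player I's maximin is -1; column maxima are 6 and 19, so Player II's minimax is 6. These differ, so the equilibrium is in mixed strategies.
Let Player I play a with probability p. Player II is indifferent when 6p − (1−p) = −2p + 19(1−p), giving p = 5/7.
Let Player II play s1 with probability q. Player I is indifferent when 6q − 2(1−q) = −q + 19(1−q), giving q = 3/4.
The value is 6·(3/4) + (-2)·(1/4) = 4.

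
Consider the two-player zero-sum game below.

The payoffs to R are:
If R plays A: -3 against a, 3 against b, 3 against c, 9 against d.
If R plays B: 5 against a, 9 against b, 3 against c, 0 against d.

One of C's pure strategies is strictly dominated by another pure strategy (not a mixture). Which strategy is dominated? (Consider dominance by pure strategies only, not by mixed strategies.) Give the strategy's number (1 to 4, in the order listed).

C prefers columns that give R less. Compare b with a: -3 < 3, 5 < 9.
So a strictly dominates b for C; b is strictly dominated.

2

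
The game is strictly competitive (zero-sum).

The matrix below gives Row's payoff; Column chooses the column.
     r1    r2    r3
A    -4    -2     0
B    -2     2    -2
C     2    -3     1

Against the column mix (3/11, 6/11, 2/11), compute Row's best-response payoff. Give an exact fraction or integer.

A: (-4)·(3/11) + (-2)·(6/11) + (0)·(2/11) = -24/11.
B: (-2)·(3/11) + (2)·(6/11) + (-2)·(2/11) = 2/11.
C: (2)·(3/11) + (-3)·(6/11) + (1)·(2/11) = -10/11.
The best pure response is B with expected payoff 2/11.

2/11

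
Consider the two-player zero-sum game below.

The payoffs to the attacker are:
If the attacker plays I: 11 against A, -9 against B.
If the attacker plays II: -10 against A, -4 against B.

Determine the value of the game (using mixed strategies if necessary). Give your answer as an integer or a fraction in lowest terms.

-67/13

Row minima are -9 and -10, so the attacker's maximin is -9; column maxima are 11 and -4, so the defender's minimax is -4. These differ, so the equilibrium is in mixed strategies.
Let the attacker play I with probability p. The defender is indifferent when 11p − 10(1−p) = −9p − 4(1−p), giving p = 3/13.
Let the defender play A with probability q. The attacker is indifferent when 11q − 9(1−q) = −10q − 4(1−q), giving q = 5/26.
The value is 11·(5/26) + (-9)·(21/26) = -67/13.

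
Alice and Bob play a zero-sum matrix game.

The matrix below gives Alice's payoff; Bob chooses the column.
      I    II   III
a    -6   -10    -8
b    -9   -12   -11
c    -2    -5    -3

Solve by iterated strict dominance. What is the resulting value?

Row a is strictly dominated by row c (-2>-6, -5>-10, -3>-8); eliminate a.
Column III is strictly dominated by II for Bob (-12<-11, -5<-3); eliminate III.
Row b is strictly dominated by row c (-2>-9, -5>-12); eliminate b.
Column I is strictly dominated by II for Bob (-5<-2); eliminate I.
Only (c, II) remains, with payoff -5.

-5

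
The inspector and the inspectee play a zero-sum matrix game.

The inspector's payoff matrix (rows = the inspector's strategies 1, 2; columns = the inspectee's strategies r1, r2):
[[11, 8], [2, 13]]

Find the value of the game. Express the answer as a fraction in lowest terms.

Row minima are 8 and 2, so the inspector's maximin is 8; column maxima are 11 and 13, so the inspectee's minimax is 11. These differ, so the equilibrium is in mixed strategies.
Let the inspector play 1 with probability p. The inspectee is indifferent when 11p + 2(1−p) = 8p + 13(1−p), giving p = 11/14.
Let the inspectee play r1 with probability q. The inspector is indifferent when 11q + 8(1−q) = 2q + 13(1−q), giving q = 5/14.
The value is 11·(5/14) + (8)·(9/14) = 127/14.

127/14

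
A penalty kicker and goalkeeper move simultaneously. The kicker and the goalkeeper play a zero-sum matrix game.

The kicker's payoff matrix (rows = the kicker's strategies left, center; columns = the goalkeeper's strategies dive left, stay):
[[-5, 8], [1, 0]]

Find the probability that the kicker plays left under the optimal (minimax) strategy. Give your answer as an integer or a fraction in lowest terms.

Row minima are -5 and 0, so the kicker's maximin is 0; column maxima are 1 and 8, so the goalkeeper's minimax is 1. These differ, so the equilibrium is in mixed strategies.
Let the kicker play left with probability p. The goalkeeper is indifferent when −5p + (1−p) = 8p, giving p = 1/14.

1/14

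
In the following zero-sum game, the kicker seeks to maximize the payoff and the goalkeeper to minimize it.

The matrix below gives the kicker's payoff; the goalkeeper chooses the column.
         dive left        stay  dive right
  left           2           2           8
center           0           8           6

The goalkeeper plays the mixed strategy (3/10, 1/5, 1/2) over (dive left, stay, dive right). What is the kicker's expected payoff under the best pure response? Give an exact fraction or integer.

5

left: (2)·(3/10) + (2)·(1/5) + (8)·(1/2) = 5.
center: (0)·(3/10) + (8)·(1/5) + (6)·(1/2) = 23/5.
The best pure response is left with expected payoff 5.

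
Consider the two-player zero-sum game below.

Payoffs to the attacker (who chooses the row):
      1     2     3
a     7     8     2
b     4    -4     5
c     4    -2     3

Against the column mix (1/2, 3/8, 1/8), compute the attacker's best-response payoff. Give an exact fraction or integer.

27/4

a: (7)·(1/2) + (8)·(3/8) + (2)·(1/8) = 27/4.
b: (4)·(1/2) + (-4)·(3/8) + (5)·(1/8) = 9/8.
c: (4)·(1/2) + (-2)·(3/8) + (3)·(1/8) = 13/8.
The best pure response is a with expected payoff 27/4.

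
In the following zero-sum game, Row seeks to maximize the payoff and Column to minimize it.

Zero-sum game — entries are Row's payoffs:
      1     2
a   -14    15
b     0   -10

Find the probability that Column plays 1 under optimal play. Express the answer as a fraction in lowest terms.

25/39

Row minima are -14 and -10, so Row's maximin is -10; column maxima are 0 and 15, so Column's minimax is 0. These differ, so the equilibrium is in mixed strategies.
Let Column play 1 with probability q. Row is indifferent when −14q + 15(1−q) = −10(1−q), giving q = 25/39.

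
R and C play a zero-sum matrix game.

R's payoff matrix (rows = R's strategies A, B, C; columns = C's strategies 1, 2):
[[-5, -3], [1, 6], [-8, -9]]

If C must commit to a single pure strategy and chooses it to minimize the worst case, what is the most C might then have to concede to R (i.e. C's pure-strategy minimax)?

The worst case (largest entry) in each column is 1: 1, 2: 6.
The best (smallest) of these is 1.

1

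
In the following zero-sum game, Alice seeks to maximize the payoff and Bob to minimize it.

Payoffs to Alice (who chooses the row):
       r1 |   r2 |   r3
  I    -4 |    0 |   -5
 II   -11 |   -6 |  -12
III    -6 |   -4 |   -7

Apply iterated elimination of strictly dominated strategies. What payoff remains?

-5

Column r2 is strictly dominated by r1 for Bob (-4<0, -11<-6, -6<-4); eliminate r2.
Column r1 is strictly dominated by r3 for Bob (-5<-4, -12<-11, -7<-6); eliminate r1.
Row II is strictly dominated by row I (-5>-12); eliminate II.
Row III is strictly dominated by row I (-5>-7); eliminate III.
Only (I, r3) remains, with payoff -5.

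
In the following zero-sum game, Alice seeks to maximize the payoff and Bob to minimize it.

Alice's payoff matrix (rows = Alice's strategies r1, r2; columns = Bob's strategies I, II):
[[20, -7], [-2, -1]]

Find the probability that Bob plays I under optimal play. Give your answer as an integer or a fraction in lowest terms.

3/14

Row minima are -7 and -2, so Alice's maximin is -2; column maxima are 20 and -1, so Bob's minimax is -1. These differ, so the equilibrium is in mixed strategies.
Let Bob play I with probability q. Alice is indifferent when 20q − 7(1−q) = −2q − (1−q), giving q = 3/14.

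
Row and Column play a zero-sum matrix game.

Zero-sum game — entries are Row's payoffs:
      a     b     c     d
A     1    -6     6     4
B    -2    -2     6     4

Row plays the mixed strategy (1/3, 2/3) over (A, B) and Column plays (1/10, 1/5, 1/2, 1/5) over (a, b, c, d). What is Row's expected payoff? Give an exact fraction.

91/30

Against (1/10, 1/5, 1/2, 1/5), each row's expected payoff is A: 27/10; B: 16/5.
Taking the (1/3, 2/3)-weighted average: (1/3)·(27/10) + (2/3)·(16/5) = 91/30.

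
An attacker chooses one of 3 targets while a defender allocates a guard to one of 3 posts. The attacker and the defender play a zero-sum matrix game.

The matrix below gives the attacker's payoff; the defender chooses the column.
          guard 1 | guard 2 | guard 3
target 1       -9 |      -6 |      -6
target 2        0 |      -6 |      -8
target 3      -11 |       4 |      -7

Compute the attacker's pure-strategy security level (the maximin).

-8

The worst-case payoff for each row is target 1: -9, target 2: -8, target 3: -11.
The best of these is -8.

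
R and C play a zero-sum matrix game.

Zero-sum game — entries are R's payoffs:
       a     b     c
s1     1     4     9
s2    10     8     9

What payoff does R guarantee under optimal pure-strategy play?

Row minima: 1, 8 → R's maximin is 8.
Column maxima: 10, 8, 9 → C's minimax is 8.
They coincide at (s2, b), so the value is 8.

8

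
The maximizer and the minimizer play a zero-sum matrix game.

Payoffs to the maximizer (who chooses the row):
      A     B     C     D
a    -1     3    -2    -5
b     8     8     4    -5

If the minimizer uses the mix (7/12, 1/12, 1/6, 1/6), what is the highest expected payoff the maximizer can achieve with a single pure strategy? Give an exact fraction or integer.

31/6

a: (-1)·(7/12) + (3)·(1/12) + (-2)·(1/6) + (-5)·(1/6) = -3/2.
b: (8)·(7/12) + (8)·(1/12) + (4)·(1/6) + (-5)·(1/6) = 31/6.
The best pure response is b with expected payoff 31/6.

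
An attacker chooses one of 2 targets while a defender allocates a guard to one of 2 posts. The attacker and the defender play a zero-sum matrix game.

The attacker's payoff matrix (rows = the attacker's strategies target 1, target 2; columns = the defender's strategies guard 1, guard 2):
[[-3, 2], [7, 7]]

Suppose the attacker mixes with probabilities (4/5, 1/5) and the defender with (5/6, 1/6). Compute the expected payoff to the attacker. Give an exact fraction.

Against (5/6, 1/6), each row's expected payoff is target 1: -13/6; target 2: 7.
Taking the (4/5, 1/5)-weighted average: (4/5)·(-13/6) + (1/5)·(7) = -1/3.

-1/3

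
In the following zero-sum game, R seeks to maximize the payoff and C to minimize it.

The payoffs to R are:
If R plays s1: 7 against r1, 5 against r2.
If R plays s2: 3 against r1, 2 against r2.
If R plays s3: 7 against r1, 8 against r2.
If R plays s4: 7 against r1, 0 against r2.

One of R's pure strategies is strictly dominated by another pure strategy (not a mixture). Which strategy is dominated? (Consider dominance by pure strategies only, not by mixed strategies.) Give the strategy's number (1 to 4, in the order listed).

Compare s2 with s1: 7 > 3, 5 > 2.
So s1 strictly dominates s2 for R; s2 is strictly dominated.

2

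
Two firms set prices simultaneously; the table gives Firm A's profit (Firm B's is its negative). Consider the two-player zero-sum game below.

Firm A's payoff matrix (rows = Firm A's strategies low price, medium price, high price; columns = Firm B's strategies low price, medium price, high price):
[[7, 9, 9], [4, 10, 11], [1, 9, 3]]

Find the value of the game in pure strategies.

7

Row minima: 7, 4, 1 → Firm A's maximin is 7.
Column maxima: 7, 10, 11 → Firm B's minimax is 7.
They coincide at (low price, low price), so the value is 7.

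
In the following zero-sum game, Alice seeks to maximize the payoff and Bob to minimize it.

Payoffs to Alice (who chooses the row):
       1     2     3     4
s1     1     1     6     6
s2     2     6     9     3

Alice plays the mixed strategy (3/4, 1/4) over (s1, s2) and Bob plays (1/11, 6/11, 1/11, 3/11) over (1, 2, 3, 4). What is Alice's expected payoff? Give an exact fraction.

149/44

Against (1/11, 6/11, 1/11, 3/11), each row's expected payoff is s1: 31/11; s2: 56/11.
Taking the (3/4, 1/4)-weighted average: (3/4)·(31/11) + (1/4)·(56/11) = 149/44.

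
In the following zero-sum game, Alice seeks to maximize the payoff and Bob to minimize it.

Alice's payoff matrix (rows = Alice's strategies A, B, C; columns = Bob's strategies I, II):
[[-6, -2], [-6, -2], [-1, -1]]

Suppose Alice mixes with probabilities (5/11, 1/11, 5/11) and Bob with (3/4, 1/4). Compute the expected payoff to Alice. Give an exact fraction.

-35/11

Against (3/4, 1/4), each row's expected payoff is A: -5; B: -5; C: -1.
Taking the (5/11, 1/11, 5/11)-weighted average: (5/11)·(-5) + (1/11)·(-5) + (5/11)·(-1) = -35/11.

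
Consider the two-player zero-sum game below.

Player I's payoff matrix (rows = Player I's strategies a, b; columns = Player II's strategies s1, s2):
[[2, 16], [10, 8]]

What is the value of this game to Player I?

9

Row minima are 2 and 8, so Player I's maximin is 8; column maxima are 10 and 16, so Player II's minimax is 10. These differ, so the equilibrium is in mixed strategies.
Let Player I play a with probability p. Player II is indifferent when 2p + 10(1−p) = 16p + 8(1−p), giving p = 1/8.
Let Player II play s1 with probability q. Player I is indifferent when 2q + 16(1−q) = 10q + 8(1−q), giving q = 1/2.
The value is 2·(1/2) + (16)·(1/2) = 9.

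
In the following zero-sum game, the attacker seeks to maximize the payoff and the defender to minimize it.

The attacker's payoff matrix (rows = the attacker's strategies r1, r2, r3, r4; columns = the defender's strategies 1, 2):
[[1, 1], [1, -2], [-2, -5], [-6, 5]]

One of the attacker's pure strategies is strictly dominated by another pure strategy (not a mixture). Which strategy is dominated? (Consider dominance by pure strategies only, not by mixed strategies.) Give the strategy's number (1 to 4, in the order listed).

Compare r3 with r1: 1 > -2, 1 > -5.
So r1 strictly dominates r3 for the attacker; r3 is strictly dominated.

3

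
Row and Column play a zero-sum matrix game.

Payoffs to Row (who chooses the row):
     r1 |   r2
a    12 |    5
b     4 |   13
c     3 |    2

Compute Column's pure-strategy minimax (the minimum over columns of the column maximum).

12

The worst case (largest entry) in each column is r1: 12, r2: 13.
The best (smallest) of these is 12.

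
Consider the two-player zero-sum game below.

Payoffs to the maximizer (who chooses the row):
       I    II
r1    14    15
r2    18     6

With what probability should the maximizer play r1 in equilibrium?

12/13

Row minima are 14 and 6, so the maximizer's maximin is 14; column maxima are 18 and 15, so the minimizer's minimax is 15. These differ, so the equilibrium is in mixed strategies.
Let the maximizer play r1 with probability p. The minimizer is indifferent when 14p + 18(1−p) = 15p + 6(1−p), giving p = 12/13.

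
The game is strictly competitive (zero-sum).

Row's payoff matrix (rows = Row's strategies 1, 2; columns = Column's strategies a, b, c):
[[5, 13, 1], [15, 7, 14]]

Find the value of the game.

Column a is strictly dominated by c for Column (it gives Row more in every row).
The remaining 2×2 game on (1, 2) × (b, c) has no saddle point. Let Row play 1 with probability p; indifference gives 13p + 7(1−p) = p + 14(1−p), so p = 7/19.
Similarly Column's optimal q on b is 13/19, and the value is 13·(13/19) + (1)·(6/19) = 175/19.

175/19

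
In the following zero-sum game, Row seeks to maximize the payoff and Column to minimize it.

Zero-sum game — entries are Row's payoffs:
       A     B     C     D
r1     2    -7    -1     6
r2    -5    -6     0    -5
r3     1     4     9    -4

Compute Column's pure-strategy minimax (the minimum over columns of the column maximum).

2

The worst case (largest entry) in each column is A: 2, B: 4, C: 9, D: 6.
The best (smallest) of these is 2.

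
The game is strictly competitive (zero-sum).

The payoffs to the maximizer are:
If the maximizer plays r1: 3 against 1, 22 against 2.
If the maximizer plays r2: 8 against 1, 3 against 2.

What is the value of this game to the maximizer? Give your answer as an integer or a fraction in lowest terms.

167/24

Row minima are 3 and 3, so the maximizer's maximin is 3; column maxima are 8 and 22, so the minimizer's minimax is 8. These differ, so the equilibrium is in mixed strategies.
Let the maximizer play r1 with probability p. The minimizer is indifferent when 3p + 8(1−p) = 22p + 3(1−p), giving p = 5/24.
Let the minimizer play 1 with probability q. The maximizer is indifferent when 3q + 22(1−q) = 8q + 3(1−q), giving q = 19/24.
The value is 3·(19/24) + (22)·(5/24) = 167/24.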